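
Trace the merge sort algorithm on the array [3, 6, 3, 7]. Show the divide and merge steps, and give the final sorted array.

Merge sort trace:

Split: [3, 6, 3, 7] -> [3, 6] and [3, 7]
  Split: [3, 6] -> [3] and [6]
  Merge: [3] + [6] -> [3, 6]
  Split: [3, 7] -> [3] and [7]
  Merge: [3] + [7] -> [3, 7]
Merge: [3, 6] + [3, 7] -> [3, 3, 6, 7]

Final sorted array: [3, 3, 6, 7]

The merge sort proceeds by recursively splitting the array and merging sorted halves.
After all merges, the sorted array is [3, 3, 6, 7].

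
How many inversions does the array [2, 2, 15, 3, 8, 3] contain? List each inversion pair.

Finding inversions in [2, 2, 15, 3, 8, 3]:

(2, 3): arr[2]=15 > arr[3]=3
(2, 4): arr[2]=15 > arr[4]=8
(2, 5): arr[2]=15 > arr[5]=3
(4, 5): arr[4]=8 > arr[5]=3

Total inversions: 4

The array has 4 inversion(s): (2,3), (2,4), (2,5), (4,5). Each pair (i,j) satisfies i < j and arr[i] > arr[j].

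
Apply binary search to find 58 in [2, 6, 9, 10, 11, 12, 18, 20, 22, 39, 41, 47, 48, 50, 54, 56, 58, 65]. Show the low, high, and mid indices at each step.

Binary search for 58 in [2, 6, 9, 10, 11, 12, 18, 20, 22, 39, 41, 47, 48, 50, 54, 56, 58, 65]:

lo=0, hi=17, mid=8, arr[mid]=22 -> 22 < 58, search right half
lo=9, hi=17, mid=13, arr[mid]=50 -> 50 < 58, search right half
lo=14, hi=17, mid=15, arr[mid]=56 -> 56 < 58, search right half
lo=16, hi=17, mid=16, arr[mid]=58 -> Found target at index 16!

Binary search finds 58 at index 16 after 4 comparisons. The search repeatedly halves the search space by comparing with the middle element.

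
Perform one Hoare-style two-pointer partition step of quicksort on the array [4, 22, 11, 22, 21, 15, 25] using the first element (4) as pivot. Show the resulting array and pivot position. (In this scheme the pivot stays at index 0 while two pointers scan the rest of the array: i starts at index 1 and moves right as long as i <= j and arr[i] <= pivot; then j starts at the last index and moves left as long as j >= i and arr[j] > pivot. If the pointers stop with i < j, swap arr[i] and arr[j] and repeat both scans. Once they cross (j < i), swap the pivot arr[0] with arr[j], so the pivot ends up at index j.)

Hoare-style two-pointer partition with pivot = 4:

Initial array: [4, 22, 11, 22, 21, 15, 25]

Pointers start at i = 1, j = 6.
i ends at 1, j ends at 0: the pointers have crossed (j < i), so scanning stops.

j = 0, so swapping arr[0] with arr[j] leaves the pivot at position 0: [4, 22, 11, 22, 21, 15, 25]
Pivot position: 0

After partitioning with pivot 4, the array becomes [4, 22, 11, 22, 21, 15, 25]. The pivot is placed at index 0. All elements to the left of the pivot are <= 4, and all elements to the right are > 4.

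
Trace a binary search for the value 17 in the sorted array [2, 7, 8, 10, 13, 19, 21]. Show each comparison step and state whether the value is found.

Binary search for 17 in [2, 7, 8, 10, 13, 19, 21]:

lo=0, hi=6, mid=3, arr[mid]=10 -> 10 < 17, search right half
lo=4, hi=6, mid=5, arr[mid]=19 -> 19 > 17, search left half
lo=4, hi=4, mid=4, arr[mid]=13 -> 13 < 17, search right half
lo=5 > hi=4, target 17 not found

Binary search determines that 17 is not in the array after 3 comparisons. The search space was exhausted without finding the target.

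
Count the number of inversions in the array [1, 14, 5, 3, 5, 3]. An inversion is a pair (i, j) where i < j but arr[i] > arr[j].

Finding inversions in [1, 14, 5, 3, 5, 3]:

(1, 2): arr[1]=14 > arr[2]=5
(1, 3): arr[1]=14 > arr[3]=3
(1, 4): arr[1]=14 > arr[4]=5
(1, 5): arr[1]=14 > arr[5]=3
(2, 3): arr[2]=5 > arr[3]=3
(2, 5): arr[2]=5 > arr[5]=3
(4, 5): arr[4]=5 > arr[5]=3

Total inversions: 7

The array has 7 inversion(s): (1,2), (1,3), (1,4), (1,5), (2,3), (2,5), (4,5). Each pair (i,j) satisfies i < j and arr[i] > arr[j].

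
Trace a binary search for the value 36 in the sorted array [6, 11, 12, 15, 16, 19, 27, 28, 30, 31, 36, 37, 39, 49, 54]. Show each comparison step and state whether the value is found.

Binary search for 36 in [6, 11, 12, 15, 16, 19, 27, 28, 30, 31, 36, 37, 39, 49, 54]:

lo=0, hi=14, mid=7, arr[mid]=28 -> 28 < 36, search right half
lo=8, hi=14, mid=11, arr[mid]=37 -> 37 > 36, search left half
lo=8, hi=10, mid=9, arr[mid]=31 -> 31 < 36, search right half
lo=10, hi=10, mid=10, arr[mid]=36 -> Found target at index 10!

Binary search finds 36 at index 10 after 4 comparisons. The search repeatedly halves the search space by comparing with the middle element.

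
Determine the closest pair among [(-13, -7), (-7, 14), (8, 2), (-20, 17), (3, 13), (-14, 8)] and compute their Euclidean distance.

Computing all pairwise distances among 6 points:

d((-13, -7), (-7, 14)) = 21.8403
d((-13, -7), (8, 2)) = 22.8473
d((-13, -7), (-20, 17)) = 25.0
d((-13, -7), (3, 13)) = 25.6125
d((-13, -7), (-14, 8)) = 15.0333
d((-7, 14), (8, 2)) = 19.2094
d((-7, 14), (-20, 17)) = 13.3417
d((-7, 14), (3, 13)) = 10.0499
d((-7, 14), (-14, 8)) = 9.2195 <-- minimum
d((8, 2), (-20, 17)) = 31.7648
d((8, 2), (3, 13)) = 12.083
d((8, 2), (-14, 8)) = 22.8035
d((-20, 17), (3, 13)) = 23.3452
d((-20, 17), (-14, 8)) = 10.8167
d((3, 13), (-14, 8)) = 17.72

Closest pair: (-7, 14) and (-14, 8) with distance 9.2195

The closest pair is (-7, 14) and (-14, 8) with Euclidean distance 9.2195. For 6 points, brute-force pairwise comparison is shown above. For large n, the divide-and-conquer algorithm (sort by x, recurse on halves, check the dividing strip) achieves O(n log n).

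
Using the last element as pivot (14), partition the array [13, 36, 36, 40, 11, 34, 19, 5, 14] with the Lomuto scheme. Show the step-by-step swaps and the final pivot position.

Lomuto partition with pivot = 14:

Initial array: [13, 36, 36, 40, 11, 34, 19, 5, 14]

arr[0]=13 <= 14: swap with position 0, array becomes [13, 36, 36, 40, 11, 34, 19, 5, 14]
arr[1]=36 > 14: no swap
arr[2]=36 > 14: no swap
arr[3]=40 > 14: no swap
arr[4]=11 <= 14: swap with position 1, array becomes [13, 11, 36, 40, 36, 34, 19, 5, 14]
arr[5]=34 > 14: no swap
arr[6]=19 > 14: no swap
arr[7]=5 <= 14: swap with position 2, array becomes [13, 11, 5, 40, 36, 34, 19, 36, 14]

Place pivot at position 3: [13, 11, 5, 14, 36, 34, 19, 36, 40]
Pivot position: 3

After partitioning with pivot 14, the array becomes [13, 11, 5, 14, 36, 34, 19, 36, 40]. The pivot is placed at index 3. All elements to the left of the pivot are <= 14, and all elements to the right are > 14.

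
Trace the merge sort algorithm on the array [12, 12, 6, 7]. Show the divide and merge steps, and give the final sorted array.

Merge sort trace:

Split: [12, 12, 6, 7] -> [12, 12] and [6, 7]
  Split: [12, 12] -> [12] and [12]
  Merge: [12] + [12] -> [12, 12]
  Split: [6, 7] -> [6] and [7]
  Merge: [6] + [7] -> [6, 7]
Merge: [12, 12] + [6, 7] -> [6, 7, 12, 12]

Final sorted array: [6, 7, 12, 12]

The merge sort proceeds by recursively splitting the array and merging sorted halves.
After all merges, the sorted array is [6, 7, 12, 12].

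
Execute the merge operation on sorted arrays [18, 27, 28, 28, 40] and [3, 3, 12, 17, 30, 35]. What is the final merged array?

Merging process:

Compare 18 vs 3: take 3 from right. Merged: [3]
Compare 18 vs 3: take 3 from right. Merged: [3, 3]
Compare 18 vs 12: take 12 from right. Merged: [3, 3, 12]
Compare 18 vs 17: take 17 from right. Merged: [3, 3, 12, 17]
Compare 18 vs 30: take 18 from left. Merged: [3, 3, 12, 17, 18]
Compare 27 vs 30: take 27 from left. Merged: [3, 3, 12, 17, 18, 27]
Compare 28 vs 30: take 28 from left. Merged: [3, 3, 12, 17, 18, 27, 28]
Compare 28 vs 30: take 28 from left. Merged: [3, 3, 12, 17, 18, 27, 28, 28]
Compare 40 vs 30: take 30 from right. Merged: [3, 3, 12, 17, 18, 27, 28, 28, 30]
Compare 40 vs 35: take 35 from right. Merged: [3, 3, 12, 17, 18, 27, 28, 28, 30, 35]
Append remaining from left: [40]. Merged: [3, 3, 12, 17, 18, 27, 28, 28, 30, 35, 40]

Final merged array: [3, 3, 12, 17, 18, 27, 28, 28, 30, 35, 40]
Total comparisons: 10

The merged array is [3, 3, 12, 17, 18, 27, 28, 28, 30, 35, 40], requiring 10 comparisons. The merge step runs in O(n) time where n is the total number of elements.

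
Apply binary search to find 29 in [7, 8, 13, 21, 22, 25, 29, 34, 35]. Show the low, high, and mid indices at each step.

Binary search for 29 in [7, 8, 13, 21, 22, 25, 29, 34, 35]:

lo=0, hi=8, mid=4, arr[mid]=22 -> 22 < 29, search right half
lo=5, hi=8, mid=6, arr[mid]=29 -> Found target at index 6!

Binary search finds 29 at index 6 after 2 comparisons. The search repeatedly halves the search space by comparing with the middle element.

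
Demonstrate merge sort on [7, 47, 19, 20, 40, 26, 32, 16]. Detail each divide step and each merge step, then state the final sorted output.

Merge sort trace:

Split: [7, 47, 19, 20, 40, 26, 32, 16] -> [7, 47, 19, 20] and [40, 26, 32, 16]
  Split: [7, 47, 19, 20] -> [7, 47] and [19, 20]
    Split: [7, 47] -> [7] and [47]
    Merge: [7] + [47] -> [7, 47]
    Split: [19, 20] -> [19] and [20]
    Merge: [19] + [20] -> [19, 20]
  Merge: [7, 47] + [19, 20] -> [7, 19, 20, 47]
  Split: [40, 26, 32, 16] -> [40, 26] and [32, 16]
    Split: [40, 26] -> [40] and [26]
    Merge: [40] + [26] -> [26, 40]
    Split: [32, 16] -> [32] and [16]
    Merge: [32] + [16] -> [16, 32]
  Merge: [26, 40] + [16, 32] -> [16, 26, 32, 40]
Merge: [7, 19, 20, 47] + [16, 26, 32, 40] -> [7, 16, 19, 20, 26, 32, 40, 47]

Final sorted array: [7, 16, 19, 20, 26, 32, 40, 47]

The merge sort proceeds by recursively splitting the array and merging sorted halves.
After all merges, the sorted array is [7, 16, 19, 20, 26, 32, 40, 47].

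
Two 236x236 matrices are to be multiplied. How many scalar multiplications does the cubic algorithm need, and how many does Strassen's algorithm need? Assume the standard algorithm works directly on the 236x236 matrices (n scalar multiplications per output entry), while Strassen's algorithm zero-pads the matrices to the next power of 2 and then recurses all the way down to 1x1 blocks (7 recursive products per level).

Matrix multiplication for 236x236 matrices:

Strassen's algorithm requires power-of-2 dimensions. Pad 236x236 to 256x256 (next power of 2).

Standard algorithm: 236^3 = 13144256 multiplications
Strassen's algorithm: 7^(log2(256)) = 7^8 = 5764801 multiplications
Savings: 13144256 - 5764801 = 7379455 multiplications

Standard: 13144256 multiplications (236^3). Strassen: 5764801 multiplications (7^8, after padding to 256x256). Strassen reduces 8 recursive multiplications to 7 at each level.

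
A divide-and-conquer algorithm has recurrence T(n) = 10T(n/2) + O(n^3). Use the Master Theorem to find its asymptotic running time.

Master Theorem for T(n) = 10T(n/2) + O(n^3):

a = 10, b = 2, c = 3
log_b(a) = log_2(10) = 3.3219

Case 1: c = 3 < log_2(10) = 3.3219
T(n) = O(n^(log_2 10))

For T(n) = 10T(n/2) + O(n^3): log_2(10) = 3.3219. This is Case 1 of the Master Theorem (c < log_b(a), work dominated by leaves), giving O(n^(log_2 10)).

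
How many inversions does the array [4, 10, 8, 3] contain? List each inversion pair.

Finding inversions in [4, 10, 8, 3]:

(0, 3): arr[0]=4 > arr[3]=3
(1, 2): arr[1]=10 > arr[2]=8
(1, 3): arr[1]=10 > arr[3]=3
(2, 3): arr[2]=8 > arr[3]=3

Total inversions: 4

The array has 4 inversion(s): (0,3), (1,2), (1,3), (2,3). Each pair (i,j) satisfies i < j and arr[i] > arr[j].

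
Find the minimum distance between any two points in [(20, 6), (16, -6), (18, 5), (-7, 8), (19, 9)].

Computing all pairwise distances among 5 points:

d((20, 6), (16, -6)) = 12.6491
d((20, 6), (18, 5)) = 2.2361 <-- minimum
d((20, 6), (-7, 8)) = 27.074
d((20, 6), (19, 9)) = 3.1623
d((16, -6), (18, 5)) = 11.1803
d((16, -6), (-7, 8)) = 26.9258
d((16, -6), (19, 9)) = 15.2971
d((18, 5), (-7, 8)) = 25.1794
d((18, 5), (19, 9)) = 4.1231
d((-7, 8), (19, 9)) = 26.0192

Closest pair: (20, 6) and (18, 5) with distance 2.2361

The closest pair is (20, 6) and (18, 5) with Euclidean distance 2.2361. For 5 points, brute-force pairwise comparison is shown above. For large n, the divide-and-conquer algorithm (sort by x, recurse on halves, check the dividing strip) achieves O(n log n).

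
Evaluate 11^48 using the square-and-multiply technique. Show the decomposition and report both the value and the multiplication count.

Computing 11^48 by squaring (build up from 11^1; each line after the first costs one multiplication):

11^1 = 11
11^2 = (11^1)^2 = 11^2 = 121
11^3 = 11 * 11^2 = 11 * 121 = 1331
11^6 = (11^3)^2 = 1331^2 = 1771561
11^12 = (11^6)^2 = 1771561^2 = 3138428376721
11^24 = (11^12)^2 = 3138428376721^2 = 9849732675807611094711841
11^48 = (11^24)^2 = 9849732675807611094711841^2 = 97017233784872162402203715694511008214034825609281

Result: 97017233784872162402203715694511008214034825609281
Multiplications needed: 6 (6 lines after 11^1)

11^48 = 97017233784872162402203715694511008214034825609281. Using exponentiation by squaring, this requires 6 multiplications. The key idea: if the exponent is even, square the half-power; if odd, multiply by the base once.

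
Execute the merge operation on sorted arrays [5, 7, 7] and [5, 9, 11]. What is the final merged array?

Merging process:

Compare 5 vs 5: take 5 from left. Merged: [5]
Compare 7 vs 5: take 5 from right. Merged: [5, 5]
Compare 7 vs 9: take 7 from left. Merged: [5, 5, 7]
Compare 7 vs 9: take 7 from left. Merged: [5, 5, 7, 7]
Append remaining from right: [9, 11]. Merged: [5, 5, 7, 7, 9, 11]

Final merged array: [5, 5, 7, 7, 9, 11]
Total comparisons: 4

The merged array is [5, 5, 7, 7, 9, 11], requiring 4 comparisons. The merge step runs in O(n) time where n is the total number of elements.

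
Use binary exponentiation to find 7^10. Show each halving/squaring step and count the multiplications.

Computing 7^10 by squaring (build up from 7^1; each line after the first costs one multiplication):

7^1 = 7
7^2 = (7^1)^2 = 7^2 = 49
7^4 = (7^2)^2 = 49^2 = 2401
7^5 = 7 * 7^4 = 7 * 2401 = 16807
7^10 = (7^5)^2 = 16807^2 = 282475249

Result: 282475249
Multiplications needed: 4 (4 lines after 7^1)

7^10 = 282475249. Using exponentiation by squaring, this requires 4 multiplications. The key idea: if the exponent is even, square the half-power; if odd, multiply by the base once.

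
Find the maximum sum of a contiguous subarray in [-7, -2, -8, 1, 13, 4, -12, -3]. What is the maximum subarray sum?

Using Kadane's algorithm on [-7, -2, -8, 1, 13, 4, -12, -3]:

Scanning through the array:
Position 1 (value -2): max_ending_here = -2, max_so_far = -2
Position 2 (value -8): max_ending_here = -8, max_so_far = -2
Position 3 (value 1): max_ending_here = 1, max_so_far = 1
Position 4 (value 13): max_ending_here = 14, max_so_far = 14
Position 5 (value 4): max_ending_here = 18, max_so_far = 18
Position 6 (value -12): max_ending_here = 6, max_so_far = 18
Position 7 (value -3): max_ending_here = 3, max_so_far = 18

Maximum subarray: [1, 13, 4]
Maximum sum: 18

The maximum subarray is [1, 13, 4] with sum 18. This subarray runs from index 3 to index 5.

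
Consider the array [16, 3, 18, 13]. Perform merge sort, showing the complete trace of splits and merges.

Merge sort trace:

Split: [16, 3, 18, 13] -> [16, 3] and [18, 13]
  Split: [16, 3] -> [16] and [3]
  Merge: [16] + [3] -> [3, 16]
  Split: [18, 13] -> [18] and [13]
  Merge: [18] + [13] -> [13, 18]
Merge: [3, 16] + [13, 18] -> [3, 13, 16, 18]

Final sorted array: [3, 13, 16, 18]

The merge sort proceeds by recursively splitting the array and merging sorted halves.
After all merges, the sorted array is [3, 13, 16, 18].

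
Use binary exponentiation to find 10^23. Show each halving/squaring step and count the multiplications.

Computing 10^23 by squaring (build up from 10^1; each line after the first costs one multiplication):

10^1 = 10
10^2 = (10^1)^2 = 10^2 = 100
10^4 = (10^2)^2 = 100^2 = 10000
10^5 = 10 * 10^4 = 10 * 10000 = 100000
10^10 = (10^5)^2 = 100000^2 = 10000000000
10^11 = 10 * 10^10 = 10 * 10000000000 = 100000000000
10^22 = (10^11)^2 = 100000000000^2 = 10000000000000000000000
10^23 = 10 * 10^22 = 10 * 10000000000000000000000 = 100000000000000000000000

Result: 100000000000000000000000
Multiplications needed: 7 (7 lines after 10^1)

10^23 = 100000000000000000000000. Using exponentiation by squaring, this requires 7 multiplications. The key idea: if the exponent is even, square the half-power; if odd, multiply by the base once.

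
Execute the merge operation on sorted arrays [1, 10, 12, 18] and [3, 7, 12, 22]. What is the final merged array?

Merging process:

Compare 1 vs 3: take 1 from left. Merged: [1]
Compare 10 vs 3: take 3 from right. Merged: [1, 3]
Compare 10 vs 7: take 7 from right. Merged: [1, 3, 7]
Compare 10 vs 12: take 10 from left. Merged: [1, 3, 7, 10]
Compare 12 vs 12: take 12 from left. Merged: [1, 3, 7, 10, 12]
Compare 18 vs 12: take 12 from right. Merged: [1, 3, 7, 10, 12, 12]
Compare 18 vs 22: take 18 from left. Merged: [1, 3, 7, 10, 12, 12, 18]
Append remaining from right: [22]. Merged: [1, 3, 7, 10, 12, 12, 18, 22]

Final merged array: [1, 3, 7, 10, 12, 12, 18, 22]
Total comparisons: 7

The merged array is [1, 3, 7, 10, 12, 12, 18, 22], requiring 7 comparisons. The merge step runs in O(n) time where n is the total number of elements.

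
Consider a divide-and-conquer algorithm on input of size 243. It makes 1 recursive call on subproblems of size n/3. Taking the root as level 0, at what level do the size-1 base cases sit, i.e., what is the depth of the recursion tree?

For divide and conquer with division factor 3:

Problem sizes at each level:
Level 0: 243
Level 1: 81
Level 2: 27
Level 3: 9
Level 4: 3
Level 5: 1

The root is level 0 and the size-1 base case is level 5 (the tree spans levels 0 through 5, i.e. 6 levels counting the root), so the depth is the number of divisions: log_3(243) = 5

The recursion tree depth is log_3(243) = 5. At each level, the problem size is divided by 3, so it takes 5 divisions to reduce to a base case of size 1. The algorithm makes 1 recursive call at each level.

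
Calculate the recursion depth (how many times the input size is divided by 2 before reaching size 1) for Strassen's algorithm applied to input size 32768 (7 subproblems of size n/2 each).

For divide and conquer with division factor 2:

Problem sizes at each level:
Level 0: 32768
Level 1: 16384
Level 2: 8192
Level 3: 4096
Level 4: 2048
Level 5: 1024
Level 6: 512
Level 7: 256
Level 8: 128
Level 9: 64
Level 10: 32
Level 11: 16
Level 12: 8
Level 13: 4
Level 14: 2
Level 15: 1

The root is level 0 and the size-1 base case is level 15 (the tree spans levels 0 through 15, i.e. 16 levels counting the root), so the depth is the number of divisions: log_2(32768) = 15

The recursion tree depth is log_2(32768) = 15. At each level, the problem size is divided by 2, so it takes 15 divisions to reduce to a base case of size 1. The algorithm makes 7 recursive calls at each level.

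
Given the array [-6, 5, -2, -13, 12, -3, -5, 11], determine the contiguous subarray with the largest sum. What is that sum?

Using Kadane's algorithm on [-6, 5, -2, -13, 12, -3, -5, 11]:

Scanning through the array:
Position 1 (value 5): max_ending_here = 5, max_so_far = 5
Position 2 (value -2): max_ending_here = 3, max_so_far = 5
Position 3 (value -13): max_ending_here = -10, max_so_far = 5
Position 4 (value 12): max_ending_here = 12, max_so_far = 12
Position 5 (value -3): max_ending_here = 9, max_so_far = 12
Position 6 (value -5): max_ending_here = 4, max_so_far = 12
Position 7 (value 11): max_ending_here = 15, max_so_far = 15

Maximum subarray: [12, -3, -5, 11]
Maximum sum: 15

The maximum subarray is [12, -3, -5, 11] with sum 15. This subarray runs from index 4 to index 7.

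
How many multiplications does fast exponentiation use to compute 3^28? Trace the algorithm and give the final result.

Computing 3^28 by squaring (build up from 3^1; each line after the first costs one multiplication):

3^1 = 3
3^2 = (3^1)^2 = 3^2 = 9
3^3 = 3 * 3^2 = 3 * 9 = 27
3^6 = (3^3)^2 = 27^2 = 729
3^7 = 3 * 3^6 = 3 * 729 = 2187
3^14 = (3^7)^2 = 2187^2 = 4782969
3^28 = (3^14)^2 = 4782969^2 = 22876792454961

Result: 22876792454961
Multiplications needed: 6 (6 lines after 3^1)

3^28 = 22876792454961. Using exponentiation by squaring, this requires 6 multiplications. The key idea: if the exponent is even, square the half-power; if odd, multiply by the base once.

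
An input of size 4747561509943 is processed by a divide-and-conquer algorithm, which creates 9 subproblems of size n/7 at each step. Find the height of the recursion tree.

For divide and conquer with division factor 7:

Problem sizes at each level:
Level 0: 4747561509943
Level 1: 678223072849
Level 2: 96889010407
Level 3: 13841287201
Level 4: 1977326743
Level 5: 282475249
Level 6: 40353607
Level 7: 5764801
Level 8: 823543
Level 9: 117649
Level 10: 16807
Level 11: 2401
Level 12: 343
Level 13: 49
Level 14: 7
Level 15: 1

The root is level 0 and the size-1 base case is level 15 (the tree spans levels 0 through 15, i.e. 16 levels counting the root), so the depth is the number of divisions: log_7(4747561509943) = 15

The recursion tree depth is log_7(4747561509943) = 15. At each level, the problem size is divided by 7, so it takes 15 divisions to reduce to a base case of size 1. The algorithm makes 9 recursive calls at each level.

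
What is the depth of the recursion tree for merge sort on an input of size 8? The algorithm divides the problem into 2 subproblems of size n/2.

For divide and conquer with division factor 2:

Problem sizes at each level:
Level 0: 8
Level 1: 4
Level 2: 2
Level 3: 1

The root is level 0 and the size-1 base case is level 3 (the tree spans levels 0 through 3, i.e. 4 levels counting the root), so the depth is the number of divisions: log_2(8) = 3

The recursion tree depth is log_2(8) = 3. At each level, the problem size is divided by 2, so it takes 3 divisions to reduce to a base case of size 1. The algorithm makes 2 recursive calls at each level.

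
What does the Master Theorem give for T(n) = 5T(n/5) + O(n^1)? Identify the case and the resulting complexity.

Master Theorem for T(n) = 5T(n/5) + O(n^1):

a = 5, b = 5, c = 1
log_b(a) = log_5(5) = 1.0000

Case 2: c = 1 = log_5(5) = 1.0000
T(n) = O(n^1 log n) = O(n log n)

For T(n) = 5T(n/5) + O(n^1): log_5(5) = 1.0000. This is Case 2 of the Master Theorem (c = log_b(a), equal work at all levels), giving O(n log n).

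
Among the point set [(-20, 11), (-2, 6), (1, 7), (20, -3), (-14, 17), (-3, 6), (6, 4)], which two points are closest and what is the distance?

Computing all pairwise distances among 7 points:

d((-20, 11), (-2, 6)) = 18.6815
d((-20, 11), (1, 7)) = 21.3776
d((-20, 11), (20, -3)) = 42.3792
d((-20, 11), (-14, 17)) = 8.4853
d((-20, 11), (-3, 6)) = 17.72
d((-20, 11), (6, 4)) = 26.9258
d((-2, 6), (1, 7)) = 3.1623
d((-2, 6), (20, -3)) = 23.7697
d((-2, 6), (-14, 17)) = 16.2788
d((-2, 6), (-3, 6)) = 1.0 <-- minimum
d((-2, 6), (6, 4)) = 8.2462
d((1, 7), (20, -3)) = 21.4709
d((1, 7), (-14, 17)) = 18.0278
d((1, 7), (-3, 6)) = 4.1231
d((1, 7), (6, 4)) = 5.831
d((20, -3), (-14, 17)) = 39.4462
d((20, -3), (-3, 6)) = 24.6982
d((20, -3), (6, 4)) = 15.6525
d((-14, 17), (-3, 6)) = 15.5563
d((-14, 17), (6, 4)) = 23.8537
d((-3, 6), (6, 4)) = 9.2195

Closest pair: (-2, 6) and (-3, 6) with distance 1.0

The closest pair is (-2, 6) and (-3, 6) with Euclidean distance 1.0. For 7 points, brute-force pairwise comparison is shown above. For large n, the divide-and-conquer algorithm (sort by x, recurse on halves, check the dividing strip) achieves O(n log n).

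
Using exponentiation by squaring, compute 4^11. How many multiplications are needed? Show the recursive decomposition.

Computing 4^11 by squaring (build up from 4^1; each line after the first costs one multiplication):

4^1 = 4
4^2 = (4^1)^2 = 4^2 = 16
4^4 = (4^2)^2 = 16^2 = 256
4^5 = 4 * 4^4 = 4 * 256 = 1024
4^10 = (4^5)^2 = 1024^2 = 1048576
4^11 = 4 * 4^10 = 4 * 1048576 = 4194304

Result: 4194304
Multiplications needed: 5 (5 lines after 4^1)

4^11 = 4194304. Using exponentiation by squaring, this requires 5 multiplications. The key idea: if the exponent is even, square the half-power; if odd, multiply by the base once.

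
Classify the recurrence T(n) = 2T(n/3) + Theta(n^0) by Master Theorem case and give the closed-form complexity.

Master Theorem for T(n) = 2T(n/3) + O(n^0):

a = 2, b = 3, c = 0
log_b(a) = log_3(2) = 0.6309

Case 1: c = 0 < log_3(2) = 0.6309
T(n) = O(n^(log_3 2))

For T(n) = 2T(n/3) + O(n^0): log_3(2) = 0.6309. This is Case 1 of the Master Theorem (c < log_b(a), work dominated by leaves), giving O(n^(log_3 2)).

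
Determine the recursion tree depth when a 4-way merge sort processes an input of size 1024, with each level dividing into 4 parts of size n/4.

For divide and conquer with division factor 4:

Problem sizes at each level:
Level 0: 1024
Level 1: 256
Level 2: 64
Level 3: 16
Level 4: 4
Level 5: 1

The root is level 0 and the size-1 base case is level 5 (the tree spans levels 0 through 5, i.e. 6 levels counting the root), so the depth is the number of divisions: log_4(1024) = 5

The recursion tree depth is log_4(1024) = 5. At each level, the problem size is divided by 4, so it takes 5 divisions to reduce to a base case of size 1. The algorithm makes 4 recursive calls at each level.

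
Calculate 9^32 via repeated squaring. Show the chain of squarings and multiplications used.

Computing 9^32 by squaring (build up from 9^1; each line after the first costs one multiplication):

9^1 = 9
9^2 = (9^1)^2 = 9^2 = 81
9^4 = (9^2)^2 = 81^2 = 6561
9^8 = (9^4)^2 = 6561^2 = 43046721
9^16 = (9^8)^2 = 43046721^2 = 1853020188851841
9^32 = (9^16)^2 = 1853020188851841^2 = 3433683820292512484657849089281

Result: 3433683820292512484657849089281
Multiplications needed: 5 (5 lines after 9^1)

9^32 = 3433683820292512484657849089281. Using exponentiation by squaring, this requires 5 multiplications. The key idea: if the exponent is even, square the half-power; if odd, multiply by the base once.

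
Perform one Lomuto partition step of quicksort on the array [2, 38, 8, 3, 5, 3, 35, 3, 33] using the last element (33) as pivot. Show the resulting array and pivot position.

Lomuto partition with pivot = 33:

Initial array: [2, 38, 8, 3, 5, 3, 35, 3, 33]

arr[0]=2 <= 33: swap with position 0, array becomes [2, 38, 8, 3, 5, 3, 35, 3, 33]
arr[1]=38 > 33: no swap
arr[2]=8 <= 33: swap with position 1, array becomes [2, 8, 38, 3, 5, 3, 35, 3, 33]
arr[3]=3 <= 33: swap with position 2, array becomes [2, 8, 3, 38, 5, 3, 35, 3, 33]
arr[4]=5 <= 33: swap with position 3, array becomes [2, 8, 3, 5, 38, 3, 35, 3, 33]
arr[5]=3 <= 33: swap with position 4, array becomes [2, 8, 3, 5, 3, 38, 35, 3, 33]
arr[6]=35 > 33: no swap
arr[7]=3 <= 33: swap with position 5, array becomes [2, 8, 3, 5, 3, 3, 35, 38, 33]

Place pivot at position 6: [2, 8, 3, 5, 3, 3, 33, 38, 35]
Pivot position: 6

After partitioning with pivot 33, the array becomes [2, 8, 3, 5, 3, 3, 33, 38, 35]. The pivot is placed at index 6. All elements to the left of the pivot are <= 33, and all elements to the right are > 33.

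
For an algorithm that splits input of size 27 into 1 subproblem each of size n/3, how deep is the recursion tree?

For divide and conquer with division factor 3:

Problem sizes at each level:
Level 0: 27
Level 1: 9
Level 2: 3
Level 3: 1

The root is level 0 and the size-1 base case is level 3 (the tree spans levels 0 through 3, i.e. 4 levels counting the root), so the depth is the number of divisions: log_3(27) = 3

The recursion tree depth is log_3(27) = 3. At each level, the problem size is divided by 3, so it takes 3 divisions to reduce to a base case of size 1. The algorithm makes 1 recursive call at each level.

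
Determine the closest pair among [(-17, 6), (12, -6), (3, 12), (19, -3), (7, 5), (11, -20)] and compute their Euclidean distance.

Computing all pairwise distances among 6 points:

d((-17, 6), (12, -6)) = 31.3847
d((-17, 6), (3, 12)) = 20.8806
d((-17, 6), (19, -3)) = 37.108
d((-17, 6), (7, 5)) = 24.0208
d((-17, 6), (11, -20)) = 38.2099
d((12, -6), (3, 12)) = 20.1246
d((12, -6), (19, -3)) = 7.6158 <-- minimum
d((12, -6), (7, 5)) = 12.083
d((12, -6), (11, -20)) = 14.0357
d((3, 12), (19, -3)) = 21.9317
d((3, 12), (7, 5)) = 8.0623
d((3, 12), (11, -20)) = 32.9848
d((19, -3), (7, 5)) = 14.4222
d((19, -3), (11, -20)) = 18.7883
d((7, 5), (11, -20)) = 25.318

Closest pair: (12, -6) and (19, -3) with distance 7.6158

The closest pair is (12, -6) and (19, -3) with Euclidean distance 7.6158. For 6 points, brute-force pairwise comparison is shown above. For large n, the divide-and-conquer algorithm (sort by x, recurse on halves, check the dividing strip) achieves O(n log n).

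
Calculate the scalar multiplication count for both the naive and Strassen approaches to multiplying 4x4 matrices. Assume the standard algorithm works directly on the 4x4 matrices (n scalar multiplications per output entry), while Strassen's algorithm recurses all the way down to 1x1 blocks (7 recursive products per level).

Matrix multiplication for 4x4 matrices:

Standard algorithm: 4^3 = 64 multiplications
Strassen's algorithm: 7^(log2(4)) = 7^2 = 49 multiplications
Savings: 64 - 49 = 15 multiplications

Standard: 64 multiplications (4^3). Strassen: 49 multiplications (7^2). Strassen reduces 8 recursive multiplications to 7 at each level.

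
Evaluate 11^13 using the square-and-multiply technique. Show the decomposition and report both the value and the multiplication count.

Computing 11^13 by squaring (build up from 11^1; each line after the first costs one multiplication):

11^1 = 11
11^2 = (11^1)^2 = 11^2 = 121
11^3 = 11 * 11^2 = 11 * 121 = 1331
11^6 = (11^3)^2 = 1331^2 = 1771561
11^12 = (11^6)^2 = 1771561^2 = 3138428376721
11^13 = 11 * 11^12 = 11 * 3138428376721 = 34522712143931

Result: 34522712143931
Multiplications needed: 5 (5 lines after 11^1)

11^13 = 34522712143931. Using exponentiation by squaring, this requires 5 multiplications. The key idea: if the exponent is even, square the half-power; if odd, multiply by the base once.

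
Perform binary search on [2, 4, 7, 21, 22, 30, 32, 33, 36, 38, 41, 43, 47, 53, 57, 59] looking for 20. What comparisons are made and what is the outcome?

Binary search for 20 in [2, 4, 7, 21, 22, 30, 32, 33, 36, 38, 41, 43, 47, 53, 57, 59]:

lo=0, hi=15, mid=7, arr[mid]=33 -> 33 > 20, search left half
lo=0, hi=6, mid=3, arr[mid]=21 -> 21 > 20, search left half
lo=0, hi=2, mid=1, arr[mid]=4 -> 4 < 20, search right half
lo=2, hi=2, mid=2, arr[mid]=7 -> 7 < 20, search right half
lo=3 > hi=2, target 20 not found

Binary search determines that 20 is not in the array after 4 comparisons. The search space was exhausted without finding the target.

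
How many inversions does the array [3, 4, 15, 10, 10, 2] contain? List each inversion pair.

Finding inversions in [3, 4, 15, 10, 10, 2]:

(0, 5): arr[0]=3 > arr[5]=2
(1, 5): arr[1]=4 > arr[5]=2
(2, 3): arr[2]=15 > arr[3]=10
(2, 4): arr[2]=15 > arr[4]=10
(2, 5): arr[2]=15 > arr[5]=2
(3, 5): arr[3]=10 > arr[5]=2
(4, 5): arr[4]=10 > arr[5]=2

Total inversions: 7

The array has 7 inversion(s): (0,5), (1,5), (2,3), (2,4), (2,5), (3,5), (4,5). Each pair (i,j) satisfies i < j and arr[i] > arr[j].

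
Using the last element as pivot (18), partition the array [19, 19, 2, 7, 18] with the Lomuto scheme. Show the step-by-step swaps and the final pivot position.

Lomuto partition with pivot = 18:

Initial array: [19, 19, 2, 7, 18]

arr[0]=19 > 18: no swap
arr[1]=19 > 18: no swap
arr[2]=2 <= 18: swap with position 0, array becomes [2, 19, 19, 7, 18]
arr[3]=7 <= 18: swap with position 1, array becomes [2, 7, 19, 19, 18]

Place pivot at position 2: [2, 7, 18, 19, 19]
Pivot position: 2

After partitioning with pivot 18, the array becomes [2, 7, 18, 19, 19]. The pivot is placed at index 2. All elements to the left of the pivot are <= 18, and all elements to the right are > 18.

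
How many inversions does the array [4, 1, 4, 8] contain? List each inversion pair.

Finding inversions in [4, 1, 4, 8]:

(0, 1): arr[0]=4 > arr[1]=1

Total inversions: 1

The array has 1 inversion(s): (0,1). Each pair (i,j) satisfies i < j and arr[i] > arr[j].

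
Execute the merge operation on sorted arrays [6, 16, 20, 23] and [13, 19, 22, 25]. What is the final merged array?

Merging process:

Compare 6 vs 13: take 6 from left. Merged: [6]
Compare 16 vs 13: take 13 from right. Merged: [6, 13]
Compare 16 vs 19: take 16 from left. Merged: [6, 13, 16]
Compare 20 vs 19: take 19 from right. Merged: [6, 13, 16, 19]
Compare 20 vs 22: take 20 from left. Merged: [6, 13, 16, 19, 20]
Compare 23 vs 22: take 22 from right. Merged: [6, 13, 16, 19, 20, 22]
Compare 23 vs 25: take 23 from left. Merged: [6, 13, 16, 19, 20, 22, 23]
Append remaining from right: [25]. Merged: [6, 13, 16, 19, 20, 22, 23, 25]

Final merged array: [6, 13, 16, 19, 20, 22, 23, 25]
Total comparisons: 7

The merged array is [6, 13, 16, 19, 20, 22, 23, 25], requiring 7 comparisons. The merge step runs in O(n) time where n is the total number of elements.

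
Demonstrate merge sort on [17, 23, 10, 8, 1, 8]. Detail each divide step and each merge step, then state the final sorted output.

Merge sort trace:

Split: [17, 23, 10, 8, 1, 8] -> [17, 23, 10] and [8, 1, 8]
  Split: [17, 23, 10] -> [17] and [23, 10]
    Split: [23, 10] -> [23] and [10]
    Merge: [23] + [10] -> [10, 23]
  Merge: [17] + [10, 23] -> [10, 17, 23]
  Split: [8, 1, 8] -> [8] and [1, 8]
    Split: [1, 8] -> [1] and [8]
    Merge: [1] + [8] -> [1, 8]
  Merge: [8] + [1, 8] -> [1, 8, 8]
Merge: [10, 17, 23] + [1, 8, 8] -> [1, 8, 8, 10, 17, 23]

Final sorted array: [1, 8, 8, 10, 17, 23]

The merge sort proceeds by recursively splitting the array and merging sorted halves.
After all merges, the sorted array is [1, 8, 8, 10, 17, 23].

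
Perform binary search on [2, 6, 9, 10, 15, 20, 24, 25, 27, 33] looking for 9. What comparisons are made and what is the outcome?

Binary search for 9 in [2, 6, 9, 10, 15, 20, 24, 25, 27, 33]:

lo=0, hi=9, mid=4, arr[mid]=15 -> 15 > 9, search left half
lo=0, hi=3, mid=1, arr[mid]=6 -> 6 < 9, search right half
lo=2, hi=3, mid=2, arr[mid]=9 -> Found target at index 2!

Binary search finds 9 at index 2 after 3 comparisons. The search repeatedly halves the search space by comparing with the middle element.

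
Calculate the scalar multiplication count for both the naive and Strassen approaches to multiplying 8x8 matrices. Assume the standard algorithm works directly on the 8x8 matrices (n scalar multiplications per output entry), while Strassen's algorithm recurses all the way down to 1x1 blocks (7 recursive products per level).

Matrix multiplication for 8x8 matrices:

Standard algorithm: 8^3 = 512 multiplications
Strassen's algorithm: 7^(log2(8)) = 7^3 = 343 multiplications
Savings: 512 - 343 = 169 multiplications

Standard: 512 multiplications (8^3). Strassen: 343 multiplications (7^3). Strassen reduces 8 recursive multiplications to 7 at each level.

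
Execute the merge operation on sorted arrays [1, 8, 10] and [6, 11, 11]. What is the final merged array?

Merging process:

Compare 1 vs 6: take 1 from left. Merged: [1]
Compare 8 vs 6: take 6 from right. Merged: [1, 6]
Compare 8 vs 11: take 8 from left. Merged: [1, 6, 8]
Compare 10 vs 11: take 10 from left. Merged: [1, 6, 8, 10]
Append remaining from right: [11, 11]. Merged: [1, 6, 8, 10, 11, 11]

Final merged array: [1, 6, 8, 10, 11, 11]
Total comparisons: 4

The merged array is [1, 6, 8, 10, 11, 11], requiring 4 comparisons. The merge step runs in O(n) time where n is the total number of elements.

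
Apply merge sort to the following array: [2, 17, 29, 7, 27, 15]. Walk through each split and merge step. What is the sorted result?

Merge sort trace:

Split: [2, 17, 29, 7, 27, 15] -> [2, 17, 29] and [7, 27, 15]
  Split: [2, 17, 29] -> [2] and [17, 29]
    Split: [17, 29] -> [17] and [29]
    Merge: [17] + [29] -> [17, 29]
  Merge: [2] + [17, 29] -> [2, 17, 29]
  Split: [7, 27, 15] -> [7] and [27, 15]
    Split: [27, 15] -> [27] and [15]
    Merge: [27] + [15] -> [15, 27]
  Merge: [7] + [15, 27] -> [7, 15, 27]
Merge: [2, 17, 29] + [7, 15, 27] -> [2, 7, 15, 17, 27, 29]

Final sorted array: [2, 7, 15, 17, 27, 29]

The merge sort proceeds by recursively splitting the array and merging sorted halves.
After all merges, the sorted array is [2, 7, 15, 17, 27, 29].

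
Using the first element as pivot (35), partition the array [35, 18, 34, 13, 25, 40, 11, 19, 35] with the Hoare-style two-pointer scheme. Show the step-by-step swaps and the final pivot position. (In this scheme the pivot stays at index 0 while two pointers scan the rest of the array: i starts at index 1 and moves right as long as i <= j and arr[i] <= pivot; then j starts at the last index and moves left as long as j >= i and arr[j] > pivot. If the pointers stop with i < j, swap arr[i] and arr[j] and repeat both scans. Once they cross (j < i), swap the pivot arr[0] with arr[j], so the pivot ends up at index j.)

Hoare-style two-pointer partition with pivot = 35:

Initial array: [35, 18, 34, 13, 25, 40, 11, 19, 35]

Pointers start at i = 1, j = 8.
i stops at index 5 (arr[5]=40 > 35), j stops at index 8 (arr[8]=35 <= 35): swap arr[5] and arr[8], array becomes [35, 18, 34, 13, 25, 35, 11, 19, 40]
i ends at 8, j ends at 7: the pointers have crossed (j < i), so scanning stops.

Swap pivot arr[0] with arr[7] to place pivot at position 7: [19, 18, 34, 13, 25, 35, 11, 35, 40]
Pivot position: 7

After partitioning with pivot 35, the array becomes [19, 18, 34, 13, 25, 35, 11, 35, 40]. The pivot is placed at index 7. All elements to the left of the pivot are <= 35, and all elements to the right are > 35.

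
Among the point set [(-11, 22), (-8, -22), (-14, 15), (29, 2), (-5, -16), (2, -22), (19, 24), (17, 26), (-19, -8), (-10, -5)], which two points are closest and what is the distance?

Computing all pairwise distances among 10 points:

d((-11, 22), (-8, -22)) = 44.1022
d((-11, 22), (-14, 15)) = 7.6158
d((-11, 22), (29, 2)) = 44.7214
d((-11, 22), (-5, -16)) = 38.4708
d((-11, 22), (2, -22)) = 45.8803
d((-11, 22), (19, 24)) = 30.0666
d((-11, 22), (17, 26)) = 28.2843
d((-11, 22), (-19, -8)) = 31.0483
d((-11, 22), (-10, -5)) = 27.0185
d((-8, -22), (-14, 15)) = 37.4833
d((-8, -22), (29, 2)) = 44.1022
d((-8, -22), (-5, -16)) = 6.7082
d((-8, -22), (2, -22)) = 10.0
d((-8, -22), (19, 24)) = 53.3385
d((-8, -22), (17, 26)) = 54.1202
d((-8, -22), (-19, -8)) = 17.8045
d((-8, -22), (-10, -5)) = 17.1172
d((-14, 15), (29, 2)) = 44.9222
d((-14, 15), (-5, -16)) = 32.28
d((-14, 15), (2, -22)) = 40.3113
d((-14, 15), (19, 24)) = 34.2053
d((-14, 15), (17, 26)) = 32.8938
d((-14, 15), (-19, -8)) = 23.5372
d((-14, 15), (-10, -5)) = 20.3961
d((29, 2), (-5, -16)) = 38.4708
d((29, 2), (2, -22)) = 36.1248
d((29, 2), (19, 24)) = 24.1661
d((29, 2), (17, 26)) = 26.8328
d((29, 2), (-19, -8)) = 49.0306
d((29, 2), (-10, -5)) = 39.6232
d((-5, -16), (2, -22)) = 9.2195
d((-5, -16), (19, 24)) = 46.6476
d((-5, -16), (17, 26)) = 47.4131
d((-5, -16), (-19, -8)) = 16.1245
d((-5, -16), (-10, -5)) = 12.083
d((2, -22), (19, 24)) = 49.0408
d((2, -22), (17, 26)) = 50.2892
d((2, -22), (-19, -8)) = 25.2389
d((2, -22), (-10, -5)) = 20.8087
d((19, 24), (17, 26)) = 2.8284 <-- minimum
d((19, 24), (-19, -8)) = 49.679
d((19, 24), (-10, -5)) = 41.0122
d((17, 26), (-19, -8)) = 49.5177
d((17, 26), (-10, -5)) = 41.1096
d((-19, -8), (-10, -5)) = 9.4868

Closest pair: (19, 24) and (17, 26) with distance 2.8284

The closest pair is (19, 24) and (17, 26) with Euclidean distance 2.8284. For 10 points, brute-force pairwise comparison is shown above. For large n, the divide-and-conquer algorithm (sort by x, recurse on halves, check the dividing strip) achieves O(n log n).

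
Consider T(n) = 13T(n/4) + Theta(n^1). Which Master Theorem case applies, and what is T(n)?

Master Theorem for T(n) = 13T(n/4) + O(n^1):

a = 13, b = 4, c = 1
log_b(a) = log_4(13) = 1.8502

Case 1: c = 1 < log_4(13) = 1.8502
T(n) = O(n^(log_4 13))

For T(n) = 13T(n/4) + O(n^1): log_4(13) = 1.8502. This is Case 1 of the Master Theorem (c < log_b(a), work dominated by leaves), giving O(n^(log_4 13)).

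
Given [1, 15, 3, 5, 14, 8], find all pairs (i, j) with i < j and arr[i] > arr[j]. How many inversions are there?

Finding inversions in [1, 15, 3, 5, 14, 8]:

(1, 2): arr[1]=15 > arr[2]=3
(1, 3): arr[1]=15 > arr[3]=5
(1, 4): arr[1]=15 > arr[4]=14
(1, 5): arr[1]=15 > arr[5]=8
(4, 5): arr[4]=14 > arr[5]=8

Total inversions: 5

The array has 5 inversion(s): (1,2), (1,3), (1,4), (1,5), (4,5). Each pair (i,j) satisfies i < j and arr[i] > arr[j].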